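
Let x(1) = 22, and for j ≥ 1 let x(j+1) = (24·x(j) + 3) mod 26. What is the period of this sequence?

12

x(1) = 22, x(2) = 11, x(3) = 7, x(4) = 15, x(5) = 25, x(6) = 5, x(7) = 19, x(8) = 17, x(9) = 21, x(10) = 13, x(11) = 3, x(12) = 23, x(13) = 9, x(14) = 11.
Since x(14) = x(2) = 11, the sequence is eventually periodic: after a pre-period of length 1 it cycles with period 12.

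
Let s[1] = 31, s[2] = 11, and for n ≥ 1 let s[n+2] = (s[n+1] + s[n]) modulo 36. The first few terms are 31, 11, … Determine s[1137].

Computing terms: s[1] = 31, s[2] = 11, s[3] = 6, s[4] = 17, s[5] = 23, s[6] = 4, s[7] = 27, s[8] = 31, s[9] = 22, s[10] = 17, s[11] = 3, s[12] = 20, s[13] = 23, s[14] = 7, s[15] = 30, s[16] = 1, s[17] = 31, s[18] = 32, s[19] = 27, s[20] = 23, s[21] = 14, s[22] = 1, s[23] = 15, s[24] = 16, s[25] = 31, s[26] = 11.
The sequence repeats with period 24.
(1137 - 1) mod 24 = 8, so s[1137] = s[9] = 22.

22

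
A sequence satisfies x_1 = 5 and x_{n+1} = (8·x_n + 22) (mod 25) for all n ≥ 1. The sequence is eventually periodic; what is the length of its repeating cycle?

20

Listing terms: x_1 = 5,  x_2 = 12,  x_3 = 18,  x_4 = 16,  x_5 = 0,  x_6 = 22,  x_7 = 23,  x_8 = 6,  x_9 = 20,  x_{10} = 7,  x_{11} = 3,  x_{12} = 21,  x_{13} = 15,  x_{14} = 17,  x_{15} = 8,  x_{16} = 11,  x_{17} = 10,  x_{18} = 2,  x_{19} = 13,  x_{20} = 1,  x_{21} = 5.
Since x_{21} = x_1 = 5, the sequence is periodic with period 20.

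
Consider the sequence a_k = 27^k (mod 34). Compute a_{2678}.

Listing terms: a_1 = 27; a_2 = 15; a_3 = 31; a_4 = 21; a_5 = 23; a_6 = 9; a_7 = 5; a_8 = 33; a_9 = 7; a_{10} = 19; a_{11} = 3; a_{12} = 13; a_{13} = 11; a_{14} = 25; a_{15} = 29; a_{16} = 1; a_{17} = 27.
The sequence repeats with period 16.
(2678 - 1) mod 16 = 5, so a_{2678} = a_6 = 9.

9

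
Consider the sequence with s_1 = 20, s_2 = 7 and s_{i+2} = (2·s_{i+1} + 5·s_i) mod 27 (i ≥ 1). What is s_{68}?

16

We have s_1 = 20, s_2 = 7, s_3 = 6, s_4 = 20, s_5 = 16, s_6 = 24, s_7 = 20, s_8 = 25, s_9 = 15, s_{10} = 20, s_{11} = 7.
The sequence repeats with period 9.
(68 - 1) mod 9 = 4, so s_{68} = s_5 = 16.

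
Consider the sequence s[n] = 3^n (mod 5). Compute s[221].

s[0] = 1,  s[1] = 3,  s[2] = 4,  s[3] = 2,  s[4] = 1.
The sequence repeats with period 4.
(221 - 0) mod 4 = 1, so s[221] = s[1] = 3.

3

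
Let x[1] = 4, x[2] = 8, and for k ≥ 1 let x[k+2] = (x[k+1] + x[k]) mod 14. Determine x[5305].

We have x[1] = 4; x[2] = 8; x[3] = 12; x[4] = 6; x[5] = 4; x[6] = 10; x[7] = 0; x[8] = 10; x[9] = 10; x[10] = 6; x[11] = 2; x[12] = 8; x[13] = 10; x[14] = 4; x[15] = 0; x[16] = 4; x[17] = 4; x[18] = 8.
The sequence repeats with period 16.
So x[5305] = x[1 + ((5305-1) mod 16)] = x[9] = 10.

10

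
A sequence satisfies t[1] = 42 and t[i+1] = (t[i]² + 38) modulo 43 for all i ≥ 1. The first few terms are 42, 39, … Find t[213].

11

t[1] = 42, t[2] = 39, t[3] = 11, t[4] = 30, t[5] = 35, t[6] = 16, t[7] = 36, t[8] = 1, t[9] = 39.
Since t[9] = t[2] = 39, the sequence is eventually periodic: after a pre-period of length 1 it cycles with period 7.
For i ≥ 2, t[i] depends only on (i - 2) mod 7. (213 - 2) mod 7 = 1, so t[213] = t[3] = 11.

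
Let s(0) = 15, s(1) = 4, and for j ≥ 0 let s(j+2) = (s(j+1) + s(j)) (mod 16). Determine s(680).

Listing terms: s(0) = 15; s(1) = 4; s(2) = 3; s(3) = 7; s(4) = 10; s(5) = 1; s(6) = 11; s(7) = 12; s(8) = 7; s(9) = 3; s(10) = 10; s(11) = 13; s(12) = 7; s(13) = 4; s(14) = 11; s(15) = 15; s(16) = 10; s(17) = 9; s(18) = 3; s(19) = 12; s(20) = 15; s(21) = 11; s(22) = 10; s(23) = 5; s(24) = 15; s(25) = 4.
The sequence repeats with period 24.
(680 - 0) mod 24 = 8, so s(680) = s(8) = 7.

7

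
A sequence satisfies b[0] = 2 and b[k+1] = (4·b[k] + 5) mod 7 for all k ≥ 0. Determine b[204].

Computing terms: b[0] = 2; b[1] = 6; b[2] = 1; b[3] = 2.
The sequence repeats with period 3.
(204 - 0) mod 3 = 0, so b[204] = b[0] = 2.

2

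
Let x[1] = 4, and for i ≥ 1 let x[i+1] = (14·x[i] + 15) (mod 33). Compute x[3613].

Listing terms: x[1] = 4,  x[2] = 5,  x[3] = 19,  x[4] = 17,  x[5] = 22,  x[6] = 26,  x[7] = 16,  x[8] = 8,  x[9] = 28,  x[10] = 11,  x[11] = 4.
Since x[11] = x[1] = 4, the sequence is periodic with period 10.
So x[3613] = x[1 + ((3613-1) mod 10)] = x[3] = 19.

19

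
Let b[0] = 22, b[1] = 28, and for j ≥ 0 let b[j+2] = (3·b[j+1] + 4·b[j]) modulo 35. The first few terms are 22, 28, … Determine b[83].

8

b[0] = 22; b[1] = 28; b[2] = 32; b[3] = 33; b[4] = 17; b[5] = 8; b[6] = 22; b[7] = 28.
The sequence repeats with period 6.
So b[83] = b[0 + ((83-0) mod 6)] = b[5] = 8.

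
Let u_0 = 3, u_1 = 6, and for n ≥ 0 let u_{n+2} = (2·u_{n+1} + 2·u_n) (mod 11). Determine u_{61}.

6

We have u_0 = 3; u_1 = 6; u_2 = 7; u_3 = 4; u_4 = 0; u_5 = 8; u_6 = 5; u_7 = 4; u_8 = 7; u_9 = 0; u_{10} = 3; u_{11} = 6.
Since (u_{10}, u_{11}) = (u_0, u_1) = (3, 6) (two consecutive terms determine the rest), the sequence is periodic with period 10.
(61 - 0) mod 10 = 1, so u_{61} = u_1 = 6.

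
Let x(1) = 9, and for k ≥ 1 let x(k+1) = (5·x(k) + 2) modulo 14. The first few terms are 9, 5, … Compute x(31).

9

Computing terms: x(1) = 9,  x(2) = 5,  x(3) = 13,  x(4) = 11,  x(5) = 1,  x(6) = 7,  x(7) = 9.
Since x(7) = x(1) = 9, the sequence is periodic with period 6.
So x(31) = x(1 + ((31-1) mod 6)) = x(1) = 9.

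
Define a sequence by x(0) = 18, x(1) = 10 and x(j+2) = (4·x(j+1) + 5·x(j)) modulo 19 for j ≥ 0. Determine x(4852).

5

Listing terms: x(0) = 18, x(1) = 10, x(2) = 16, x(3) = 0, x(4) = 4, x(5) = 16, x(6) = 8, x(7) = 17, x(8) = 13, x(9) = 4, x(10) = 5, x(11) = 2, x(12) = 14, x(13) = 9, x(14) = 11, x(15) = 13, x(16) = 12, x(17) = 18, x(18) = 18, x(19) = 10.
The sequence repeats with period 18.
(4852 - 0) mod 18 = 10, so x(4852) = x(10) = 5.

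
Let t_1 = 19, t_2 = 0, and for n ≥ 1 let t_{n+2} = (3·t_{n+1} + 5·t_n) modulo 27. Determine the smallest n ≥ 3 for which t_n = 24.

Computing terms: t_1 = 19; t_2 = 0; t_3 = 14; t_4 = 15; t_5 = 7; t_6 = 15; t_7 = 26; t_8 = 18; t_9 = 22; t_{10} = 21; t_{11} = 11; t_{12} = 3; t_{13} = 10; t_{14} = 18; t_{15} = 23; t_{16} = 24; t_{17} = 25; t_{18} = 6; t_{19} = 8; t_{20} = 0; t_{21} = 13; t_{22} = 12; t_{23} = 20; t_{24} = 12; t_{25} = 1; t_{26} = 9; t_{27} = 5; t_{28} = 6; t_{29} = 16; t_{30} = 24; t_{31} = 17; t_{32} = 9; t_{33} = 4; t_{34} = 3; t_{35} = 2; t_{36} = 21; t_{37} = 19; t_{38} = 0.
The sequence repeats with period 36.
The value 24 first appears (with n ≥ 3) at t_{16}.

16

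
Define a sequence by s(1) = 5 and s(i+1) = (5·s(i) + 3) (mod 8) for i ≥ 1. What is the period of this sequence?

We have s(1) = 5; s(2) = 4; s(3) = 7; s(4) = 6; s(5) = 1; s(6) = 0; s(7) = 3; s(8) = 2; s(9) = 5.
Since s(9) = s(1) = 5, the sequence is periodic with period 8.

8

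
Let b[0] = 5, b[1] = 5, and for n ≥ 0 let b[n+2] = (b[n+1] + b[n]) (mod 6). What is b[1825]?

5

b[0] = 5; b[1] = 5; b[2] = 4; b[3] = 3; b[4] = 1; b[5] = 4; b[6] = 5; b[7] = 3; b[8] = 2; b[9] = 5; b[10] = 1; b[11] = 0; b[12] = 1; b[13] = 1; b[14] = 2; b[15] = 3; b[16] = 5; b[17] = 2; b[18] = 1; b[19] = 3; b[20] = 4; b[21] = 1; b[22] = 5; b[23] = 0; b[24] = 5; b[25] = 5.
The sequence repeats with period 24.
So b[1825] = b[0 + ((1825-0) mod 24)] = b[1] = 5.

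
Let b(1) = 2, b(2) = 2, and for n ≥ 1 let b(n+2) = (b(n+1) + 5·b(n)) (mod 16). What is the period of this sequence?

We have b(1) = 2,  b(2) = 2,  b(3) = 12,  b(4) = 6,  b(5) = 2,  b(6) = 0,  b(7) = 10,  b(8) = 10,  b(9) = 12,  b(10) = 14,  b(11) = 10,  b(12) = 0,  b(13) = 2,  b(14) = 2.
The sequence repeats with period 12.

12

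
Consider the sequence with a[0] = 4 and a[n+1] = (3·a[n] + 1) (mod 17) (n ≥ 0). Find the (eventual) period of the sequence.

Computing terms: a[0] = 4,  a[1] = 13,  a[2] = 6,  a[3] = 2,  a[4] = 7,  a[5] = 5,  a[6] = 16,  a[7] = 15,  a[8] = 12,  a[9] = 3,  a[10] = 10,  a[11] = 14,  a[12] = 9,  a[13] = 11,  a[14] = 0,  a[15] = 1,  a[16] = 4.
Since a[16] = a[0] = 4, the sequence is periodic with period 16.

16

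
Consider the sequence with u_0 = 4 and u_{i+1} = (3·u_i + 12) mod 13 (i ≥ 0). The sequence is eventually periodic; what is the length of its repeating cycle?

3

Computing terms: u_0 = 4; u_1 = 11; u_2 = 6; u_3 = 4.
Since u_3 = u_0 = 4, the sequence is periodic with period 3.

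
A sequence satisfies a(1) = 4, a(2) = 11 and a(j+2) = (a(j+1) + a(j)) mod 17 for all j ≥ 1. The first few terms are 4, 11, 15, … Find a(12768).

Computing terms: a(1) = 4,  a(2) = 11,  a(3) = 15,  a(4) = 9,  a(5) = 7,  a(6) = 16,  a(7) = 6,  a(8) = 5,  a(9) = 11,  a(10) = 16,  a(11) = 10,  a(12) = 9,  a(13) = 2,  a(14) = 11,  a(15) = 13,  a(16) = 7,  a(17) = 3,  a(18) = 10,  a(19) = 13,  a(20) = 6,  a(21) = 2,  a(22) = 8,  a(23) = 10,  a(24) = 1,  a(25) = 11,  a(26) = 12,  a(27) = 6,  a(28) = 1,  a(29) = 7,  a(30) = 8,  a(31) = 15,  a(32) = 6,  a(33) = 4,  a(34) = 10,  a(35) = 14,  a(36) = 7,  a(37) = 4,  a(38) = 11.
The sequence repeats with period 36.
So a(12768) = a(1 + ((12768-1) mod 36)) = a(24) = 1.

1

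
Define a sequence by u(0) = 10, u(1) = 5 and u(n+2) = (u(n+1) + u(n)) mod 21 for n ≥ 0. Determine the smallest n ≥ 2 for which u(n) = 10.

Listing terms: u(0) = 10; u(1) = 5; u(2) = 15; u(3) = 20; u(4) = 14; u(5) = 13; u(6) = 6; u(7) = 19; u(8) = 4; u(9) = 2; u(10) = 6; u(11) = 8; u(12) = 14; u(13) = 1; u(14) = 15; u(15) = 16; u(16) = 10; u(17) = 5.
Since (u(16), u(17)) = (u(0), u(1)) = (10, 5) (two consecutive terms determine the rest), the sequence is periodic with period 16.
The value 10 next appears (with n ≥ 2) at u(16).

16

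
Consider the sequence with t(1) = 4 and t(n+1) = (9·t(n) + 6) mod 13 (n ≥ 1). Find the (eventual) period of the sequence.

We have t(1) = 4; t(2) = 3; t(3) = 7; t(4) = 4.
The sequence repeats with period 3.

3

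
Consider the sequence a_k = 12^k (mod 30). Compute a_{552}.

Listing terms: a_0 = 1; a_1 = 12; a_2 = 24; a_3 = 18; a_4 = 6; a_5 = 12.
Since a_5 = a_1 = 12, the sequence is eventually periodic: after a pre-period of length 1 it cycles with period 4.
For k ≥ 1, a_k depends only on (k - 1) mod 4. (552 - 1) mod 4 = 3, so a_{552} = a_4 = 6.

6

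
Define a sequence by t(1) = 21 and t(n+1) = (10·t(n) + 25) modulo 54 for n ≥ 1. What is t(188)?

Listing terms: t(1) = 21, t(2) = 19, t(3) = 53, t(4) = 15, t(5) = 13, t(6) = 47, t(7) = 9, t(8) = 7, t(9) = 41, t(10) = 3, t(11) = 1, t(12) = 35, t(13) = 51, t(14) = 49, t(15) = 29, t(16) = 45, t(17) = 43, t(18) = 23, t(19) = 39, t(20) = 37, t(21) = 17, t(22) = 33, t(23) = 31, t(24) = 11, t(25) = 27, t(26) = 25, t(27) = 5, t(28) = 21.
The sequence repeats with period 27.
So t(188) = t(1 + ((188-1) mod 27)) = t(26) = 25.

25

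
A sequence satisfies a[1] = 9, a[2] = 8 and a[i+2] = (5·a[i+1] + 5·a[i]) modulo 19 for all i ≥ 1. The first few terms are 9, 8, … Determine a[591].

Computing terms: a[1] = 9; a[2] = 8; a[3] = 9; a[4] = 9; a[5] = 14; a[6] = 1; a[7] = 18; a[8] = 0; a[9] = 14; a[10] = 13; a[11] = 2; a[12] = 18; a[13] = 5; a[14] = 1; a[15] = 11; a[16] = 3; a[17] = 13; a[18] = 4; a[19] = 9; a[20] = 8.
Since (a[19], a[20]) = (a[1], a[2]) = (9, 8) (two consecutive terms determine the rest), the sequence is periodic with period 18.
(591 - 1) mod 18 = 14, so a[591] = a[15] = 11.

11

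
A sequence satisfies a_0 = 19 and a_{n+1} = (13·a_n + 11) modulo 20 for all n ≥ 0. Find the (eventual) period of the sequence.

4

Computing terms: a_0 = 19, a_1 = 18, a_2 = 5, a_3 = 16, a_4 = 19.
The sequence repeats with period 4.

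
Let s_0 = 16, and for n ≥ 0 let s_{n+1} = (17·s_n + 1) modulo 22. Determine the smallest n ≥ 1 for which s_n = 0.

We have s_0 = 16, s_1 = 9, s_2 = 0, s_3 = 1, s_4 = 18, s_5 = 21, s_6 = 6, s_7 = 15, s_8 = 14, s_9 = 19, s_{10} = 16.
The sequence repeats with period 10.
The value 0 first appears (with n ≥ 1) at s_2.

2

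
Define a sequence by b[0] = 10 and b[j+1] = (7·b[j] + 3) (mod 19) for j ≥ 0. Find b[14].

1

Listing terms: b[0] = 10,  b[1] = 16,  b[2] = 1,  b[3] = 10.
Since b[3] = b[0] = 10, the sequence is periodic with period 3.
So b[14] = b[0 + ((14-0) mod 3)] = b[2] = 1.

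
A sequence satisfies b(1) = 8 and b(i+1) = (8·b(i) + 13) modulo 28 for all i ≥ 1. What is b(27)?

Listing terms: b(1) = 8,  b(2) = 21,  b(3) = 13,  b(4) = 5,  b(5) = 25,  b(6) = 17,  b(7) = 9,  b(8) = 1,  b(9) = 21.
Since b(9) = b(2) = 21, the sequence is eventually periodic: after a pre-period of length 1 it cycles with period 7.
For i ≥ 2, b(i) depends only on (i - 2) mod 7. (27 - 2) mod 7 = 4, so b(27) = b(6) = 17.

17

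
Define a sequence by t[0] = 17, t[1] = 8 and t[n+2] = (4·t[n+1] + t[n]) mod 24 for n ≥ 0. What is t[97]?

8

We have t[0] = 17; t[1] = 8; t[2] = 1; t[3] = 12; t[4] = 1; t[5] = 16; t[6] = 17; t[7] = 12; t[8] = 17; t[9] = 8.
Since (t[8], t[9]) = (t[0], t[1]) = (17, 8) (two consecutive terms determine the rest), the sequence is periodic with period 8.
So t[97] = t[0 + ((97-0) mod 8)] = t[1] = 8.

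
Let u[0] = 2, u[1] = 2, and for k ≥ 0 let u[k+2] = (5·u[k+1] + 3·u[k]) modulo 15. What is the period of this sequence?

Computing terms: u[0] = 2,  u[1] = 2,  u[2] = 1,  u[3] = 11,  u[4] = 13,  u[5] = 8,  u[6] = 4,  u[7] = 14,  u[8] = 7,  u[9] = 2,  u[10] = 1.
Since (u[9], u[10]) = (u[1], u[2]) = (2, 1) (two consecutive terms determine the rest), the sequence is eventually periodic: after a pre-period of length 1 it cycles with period 8.

8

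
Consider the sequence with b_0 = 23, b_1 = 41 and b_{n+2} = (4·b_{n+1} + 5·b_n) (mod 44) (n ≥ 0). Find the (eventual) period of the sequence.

b_0 = 23, b_1 = 41, b_2 = 15, b_3 = 1, b_4 = 35, b_5 = 13, b_6 = 7, b_7 = 5, b_8 = 11, b_9 = 25, b_{10} = 23, b_{11} = 41.
Since (b_{10}, b_{11}) = (b_0, b_1) = (23, 41) (two consecutive terms determine the rest), the sequence is periodic with period 10.

10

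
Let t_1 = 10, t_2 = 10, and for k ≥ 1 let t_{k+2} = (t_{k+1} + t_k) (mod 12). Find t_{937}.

Listing terms: t_1 = 10; t_2 = 10; t_3 = 8; t_4 = 6; t_5 = 2; t_6 = 8; t_7 = 10; t_8 = 6; t_9 = 4; t_{10} = 10; t_{11} = 2; t_{12} = 0; t_{13} = 2; t_{14} = 2; t_{15} = 4; t_{16} = 6; t_{17} = 10; t_{18} = 4; t_{19} = 2; t_{20} = 6; t_{21} = 8; t_{22} = 2; t_{23} = 10; t_{24} = 0; t_{25} = 10; t_{26} = 10.
The sequence repeats with period 24.
So t_{937} = t_{1 + ((937-1) mod 24)} = t_1 = 10.

10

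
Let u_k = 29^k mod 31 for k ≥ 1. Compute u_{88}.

8

Listing terms: u_1 = 29; u_2 = 4; u_3 = 23; u_4 = 16; u_5 = 30; u_6 = 2; u_7 = 27; u_8 = 8; u_9 = 15; u_{10} = 1; u_{11} = 29.
Since u_{11} = u_1 = 29, the sequence is periodic with period 10.
(88 - 1) mod 10 = 7, so u_{88} = u_8 = 8.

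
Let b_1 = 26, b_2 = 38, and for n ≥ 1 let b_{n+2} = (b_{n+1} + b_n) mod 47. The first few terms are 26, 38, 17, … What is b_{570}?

42

Computing terms: b_1 = 26, b_2 = 38, b_3 = 17, b_4 = 8, b_5 = 25, b_6 = 33, b_7 = 11, b_8 = 44, b_9 = 8, b_{10} = 5, b_{11} = 13, b_{12} = 18, b_{13} = 31, b_{14} = 2, b_{15} = 33, b_{16} = 35, b_{17} = 21, b_{18} = 9, b_{19} = 30, b_{20} = 39, b_{21} = 22, b_{22} = 14, b_{23} = 36, b_{24} = 3, b_{25} = 39, b_{26} = 42, b_{27} = 34, b_{28} = 29, b_{29} = 16, b_{30} = 45, b_{31} = 14, b_{32} = 12, b_{33} = 26, b_{34} = 38.
Since (b_{33}, b_{34}) = (b_1, b_2) = (26, 38) (two consecutive terms determine the rest), the sequence is periodic with period 32.
So b_{570} = b_{1 + ((570-1) mod 32)} = b_{26} = 42.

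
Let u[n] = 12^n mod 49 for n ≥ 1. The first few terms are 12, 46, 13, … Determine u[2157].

u[1] = 12; u[2] = 46; u[3] = 13; u[4] = 9; u[5] = 10; u[6] = 22; u[7] = 19; u[8] = 32; u[9] = 41; u[10] = 2; u[11] = 24; u[12] = 43; u[13] = 26; u[14] = 18; u[15] = 20; u[16] = 44; u[17] = 38; u[18] = 15; u[19] = 33; u[20] = 4; u[21] = 48; u[22] = 37; u[23] = 3; u[24] = 36; u[25] = 40; u[26] = 39; u[27] = 27; u[28] = 30; u[29] = 17; u[30] = 8; u[31] = 47; u[32] = 25; u[33] = 6; u[34] = 23; u[35] = 31; u[36] = 29; u[37] = 5; u[38] = 11; u[39] = 34; u[40] = 16; u[41] = 45; u[42] = 1; u[43] = 12.
Since u[43] = u[1] = 12, the sequence is periodic with period 42.
So u[2157] = u[1 + ((2157-1) mod 42)] = u[15] = 20.

20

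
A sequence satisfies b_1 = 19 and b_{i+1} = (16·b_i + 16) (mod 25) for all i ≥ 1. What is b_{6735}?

18

b_1 = 19,  b_2 = 20,  b_3 = 11,  b_4 = 17,  b_5 = 13,  b_6 = 24,  b_7 = 0,  b_8 = 16,  b_9 = 22,  b_{10} = 18,  b_{11} = 4,  b_{12} = 5,  b_{13} = 21,  b_{14} = 2,  b_{15} = 23,  b_{16} = 9,  b_{17} = 10,  b_{18} = 1,  b_{19} = 7,  b_{20} = 3,  b_{21} = 14,  b_{22} = 15,  b_{23} = 6,  b_{24} = 12,  b_{25} = 8,  b_{26} = 19.
Since b_{26} = b_1 = 19, the sequence is periodic with period 25.
So b_{6735} = b_{1 + ((6735-1) mod 25)} = b_{10} = 18.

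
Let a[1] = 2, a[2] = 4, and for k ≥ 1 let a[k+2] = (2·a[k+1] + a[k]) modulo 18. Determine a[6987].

a[1] = 2,  a[2] = 4,  a[3] = 10,  a[4] = 6,  a[5] = 4,  a[6] = 14,  a[7] = 14,  a[8] = 6,  a[9] = 8,  a[10] = 4,  a[11] = 16,  a[12] = 0,  a[13] = 16,  a[14] = 14,  a[15] = 8,  a[16] = 12,  a[17] = 14,  a[18] = 4,  a[19] = 4,  a[20] = 12,  a[21] = 10,  a[22] = 14,  a[23] = 2,  a[24] = 0,  a[25] = 2,  a[26] = 4.
Since (a[25], a[26]) = (a[1], a[2]) = (2, 4) (two consecutive terms determine the rest), the sequence is periodic with period 24.
So a[6987] = a[1 + ((6987-1) mod 24)] = a[3] = 10.

10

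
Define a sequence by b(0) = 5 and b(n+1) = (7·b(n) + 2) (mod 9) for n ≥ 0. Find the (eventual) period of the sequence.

9

We have b(0) = 5; b(1) = 1; b(2) = 0; b(3) = 2; b(4) = 7; b(5) = 6; b(6) = 8; b(7) = 4; b(8) = 3; b(9) = 5.
The sequence repeats with period 9.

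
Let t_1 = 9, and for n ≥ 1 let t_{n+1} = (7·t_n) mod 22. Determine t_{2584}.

Listing terms: t_1 = 9,  t_2 = 19,  t_3 = 1,  t_4 = 7,  t_5 = 5,  t_6 = 13,  t_7 = 3,  t_8 = 21,  t_9 = 15,  t_{10} = 17,  t_{11} = 9.
The sequence repeats with period 10.
So t_{2584} = t_{1 + ((2584-1) mod 10)} = t_4 = 7.

7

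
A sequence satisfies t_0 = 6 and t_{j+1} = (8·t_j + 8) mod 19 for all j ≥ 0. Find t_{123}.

8

We have t_0 = 6; t_1 = 18; t_2 = 0; t_3 = 8; t_4 = 15; t_5 = 14; t_6 = 6.
The sequence repeats with period 6.
(123 - 0) mod 6 = 3, so t_{123} = t_3 = 8.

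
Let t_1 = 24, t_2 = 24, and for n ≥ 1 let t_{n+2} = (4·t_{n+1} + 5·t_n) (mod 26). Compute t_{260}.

We have t_1 = 24, t_2 = 24, t_3 = 8, t_4 = 22, t_5 = 24, t_6 = 24.
Since (t_5, t_6) = (t_1, t_2) = (24, 24) (two consecutive terms determine the rest), the sequence is periodic with period 4.
So t_{260} = t_{1 + ((260-1) mod 4)} = t_4 = 22.

22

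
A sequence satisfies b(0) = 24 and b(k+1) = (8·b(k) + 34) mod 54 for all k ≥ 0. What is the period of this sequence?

Listing terms: b(0) = 24,  b(1) = 10,  b(2) = 6,  b(3) = 28,  b(4) = 42,  b(5) = 46,  b(6) = 24.
The sequence repeats with period 6.

6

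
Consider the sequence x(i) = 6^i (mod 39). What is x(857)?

We have x(1) = 6, x(2) = 36, x(3) = 21, x(4) = 9, x(5) = 15, x(6) = 12, x(7) = 33, x(8) = 3, x(9) = 18, x(10) = 30, x(11) = 24, x(12) = 27, x(13) = 6.
Since x(13) = x(1) = 6, the sequence is periodic with period 12.
So x(857) = x(1 + ((857-1) mod 12)) = x(5) = 15.

15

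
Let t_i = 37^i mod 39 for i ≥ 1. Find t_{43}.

Computing terms: t_1 = 37; t_2 = 4; t_3 = 31; t_4 = 16; t_5 = 7; t_6 = 25; t_7 = 28; t_8 = 22; t_9 = 34; t_{10} = 10; t_{11} = 19; t_{12} = 1; t_{13} = 37.
The sequence repeats with period 12.
So t_{43} = t_{1 + ((43-1) mod 12)} = t_7 = 28.

28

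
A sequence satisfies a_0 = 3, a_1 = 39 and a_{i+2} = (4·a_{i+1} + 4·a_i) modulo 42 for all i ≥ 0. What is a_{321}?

30

We have a_0 = 3; a_1 = 39; a_2 = 0; a_3 = 30; a_4 = 36; a_5 = 12; a_6 = 24; a_7 = 18; a_8 = 0; a_9 = 30.
Since (a_8, a_9) = (a_2, a_3) = (0, 30) (two consecutive terms determine the rest), the sequence is eventually periodic: after a pre-period of length 2 it cycles with period 6.
For i ≥ 2, a_i depends only on (i - 2) mod 6. (321 - 2) mod 6 = 1, so a_{321} = a_3 = 30.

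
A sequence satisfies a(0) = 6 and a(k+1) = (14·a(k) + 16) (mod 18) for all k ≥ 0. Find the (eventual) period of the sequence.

6

Listing terms: a(0) = 6,  a(1) = 10,  a(2) = 12,  a(3) = 4,  a(4) = 0,  a(5) = 16,  a(6) = 6.
The sequence repeats with period 6.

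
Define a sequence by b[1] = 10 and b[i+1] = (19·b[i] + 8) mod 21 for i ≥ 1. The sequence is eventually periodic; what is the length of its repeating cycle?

Listing terms: b[1] = 10,  b[2] = 9,  b[3] = 11,  b[4] = 7,  b[5] = 15,  b[6] = 20,  b[7] = 10.
Since b[7] = b[1] = 10, the sequence is periodic with period 6.

6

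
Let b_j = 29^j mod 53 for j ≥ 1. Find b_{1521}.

We have b_1 = 29; b_2 = 46; b_3 = 9; b_4 = 49; b_5 = 43; b_6 = 28; b_7 = 17; b_8 = 16; b_9 = 40; b_{10} = 47; b_{11} = 38; b_{12} = 42; b_{13} = 52; b_{14} = 24; b_{15} = 7; b_{16} = 44; b_{17} = 4; b_{18} = 10; b_{19} = 25; b_{20} = 36; b_{21} = 37; b_{22} = 13; b_{23} = 6; b_{24} = 15; b_{25} = 11; b_{26} = 1; b_{27} = 29.
The sequence repeats with period 26.
So b_{1521} = b_{1 + ((1521-1) mod 26)} = b_{13} = 52.

52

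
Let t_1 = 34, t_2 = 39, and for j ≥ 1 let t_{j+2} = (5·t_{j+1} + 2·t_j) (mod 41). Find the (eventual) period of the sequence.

40

t_1 = 34,  t_2 = 39,  t_3 = 17,  t_4 = 40,  t_5 = 29,  t_6 = 20,  t_7 = 35,  t_8 = 10,  t_9 = 38,  t_{10} = 5,  t_{11} = 19,  t_{12} = 23,  t_{13} = 30,  t_{14} = 32,  t_{15} = 15,  t_{16} = 16,  t_{17} = 28,  t_{18} = 8,  t_{19} = 14,  t_{20} = 4,  t_{21} = 7,  t_{22} = 2,  t_{23} = 24,  t_{24} = 1,  t_{25} = 12,  t_{26} = 21,  t_{27} = 6,  t_{28} = 31,  t_{29} = 3,  t_{30} = 36,  t_{31} = 22,  t_{32} = 18,  t_{33} = 11,  t_{34} = 9,  t_{35} = 26,  t_{36} = 25,  t_{37} = 13,  t_{38} = 33,  t_{39} = 27,  t_{40} = 37,  t_{41} = 34,  t_{42} = 39.
The sequence repeats with period 40.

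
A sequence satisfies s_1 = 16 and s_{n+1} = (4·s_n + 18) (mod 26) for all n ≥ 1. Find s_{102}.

6

Listing terms: s_1 = 16, s_2 = 4, s_3 = 8, s_4 = 24, s_5 = 10, s_6 = 6, s_7 = 16.
Since s_7 = s_1 = 16, the sequence is periodic with period 6.
(102 - 1) mod 6 = 5, so s_{102} = s_6 = 6.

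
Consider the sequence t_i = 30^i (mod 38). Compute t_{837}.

Computing terms: t_1 = 30, t_2 = 26, t_3 = 20, t_4 = 30.
Since t_4 = t_1 = 30, the sequence is periodic with period 3.
So t_{837} = t_{1 + ((837-1) mod 3)} = t_3 = 20.

20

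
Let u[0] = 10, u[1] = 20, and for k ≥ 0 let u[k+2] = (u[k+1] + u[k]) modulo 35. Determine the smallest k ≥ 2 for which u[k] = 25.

5

Listing terms: u[0] = 10,  u[1] = 20,  u[2] = 30,  u[3] = 15,  u[4] = 10,  u[5] = 25,  u[6] = 0,  u[7] = 25,  u[8] = 25,  u[9] = 15,  u[10] = 5,  u[11] = 20,  u[12] = 25,  u[13] = 10,  u[14] = 0,  u[15] = 10,  u[16] = 10,  u[17] = 20.
The sequence repeats with period 16.
The value 25 first appears (with k ≥ 2) at u[5].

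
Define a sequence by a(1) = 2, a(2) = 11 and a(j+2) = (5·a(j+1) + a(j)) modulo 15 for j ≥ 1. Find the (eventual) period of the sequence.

Listing terms: a(1) = 2,  a(2) = 11,  a(3) = 12,  a(4) = 11,  a(5) = 7,  a(6) = 1,  a(7) = 12,  a(8) = 1,  a(9) = 2,  a(10) = 11.
Since (a(9), a(10)) = (a(1), a(2)) = (2, 11) (two consecutive terms determine the rest), the sequence is periodic with period 8.

8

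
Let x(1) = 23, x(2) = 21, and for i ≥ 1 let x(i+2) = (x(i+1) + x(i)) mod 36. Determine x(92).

Computing terms: x(1) = 23, x(2) = 21, x(3) = 8, x(4) = 29, x(5) = 1, x(6) = 30, x(7) = 31, x(8) = 25, x(9) = 20, x(10) = 9, x(11) = 29, x(12) = 2, x(13) = 31, x(14) = 33, x(15) = 28, x(16) = 25, x(17) = 17, x(18) = 6, x(19) = 23, x(20) = 29, x(21) = 16, x(22) = 9, x(23) = 25, x(24) = 34, x(25) = 23, x(26) = 21.
Since (x(25), x(26)) = (x(1), x(2)) = (23, 21) (two consecutive terms determine the rest), the sequence is periodic with period 24.
(92 - 1) mod 24 = 19, so x(92) = x(20) = 29.

29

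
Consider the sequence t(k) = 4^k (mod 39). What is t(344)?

Computing terms: t(1) = 4; t(2) = 16; t(3) = 25; t(4) = 22; t(5) = 10; t(6) = 1; t(7) = 4.
Since t(7) = t(1) = 4, the sequence is periodic with period 6.
(344 - 1) mod 6 = 1, so t(344) = t(2) = 16.

16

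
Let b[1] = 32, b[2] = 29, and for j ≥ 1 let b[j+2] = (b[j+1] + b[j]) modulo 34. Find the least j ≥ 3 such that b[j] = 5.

9

b[1] = 32; b[2] = 29; b[3] = 27; b[4] = 22; b[5] = 15; b[6] = 3; b[7] = 18; b[8] = 21; b[9] = 5; b[10] = 26; b[11] = 31; b[12] = 23; b[13] = 20; b[14] = 9; b[15] = 29; b[16] = 4; b[17] = 33; b[18] = 3; b[19] = 2; b[20] = 5; b[21] = 7; b[22] = 12; b[23] = 19; b[24] = 31; b[25] = 16; b[26] = 13; b[27] = 29; b[28] = 8; b[29] = 3; b[30] = 11; b[31] = 14; b[32] = 25; b[33] = 5; b[34] = 30; b[35] = 1; b[36] = 31; b[37] = 32; b[38] = 29.
The sequence repeats with period 36.
The value 5 first appears (with j ≥ 3) at b[9].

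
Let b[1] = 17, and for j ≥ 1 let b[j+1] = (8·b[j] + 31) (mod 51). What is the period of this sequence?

Listing terms: b[1] = 17,  b[2] = 14,  b[3] = 41,  b[4] = 2,  b[5] = 47,  b[6] = 50,  b[7] = 23,  b[8] = 11,  b[9] = 17.
The sequence repeats with period 8.

8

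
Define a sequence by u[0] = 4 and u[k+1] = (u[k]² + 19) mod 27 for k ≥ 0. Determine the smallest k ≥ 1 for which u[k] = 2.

Listing terms: u[0] = 4,  u[1] = 8,  u[2] = 2,  u[3] = 23,  u[4] = 8.
Since u[4] = u[1] = 8, the sequence is eventually periodic: after a pre-period of length 1 it cycles with period 3.
The value 2 first appears (with k ≥ 1) at u[2].

2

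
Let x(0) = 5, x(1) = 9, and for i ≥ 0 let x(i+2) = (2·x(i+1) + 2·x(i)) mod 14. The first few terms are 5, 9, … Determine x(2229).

Computing terms: x(0) = 5,  x(1) = 9,  x(2) = 0,  x(3) = 4,  x(4) = 8,  x(5) = 10,  x(6) = 8,  x(7) = 8,  x(8) = 4,  x(9) = 10,  x(10) = 0,  x(11) = 6,  x(12) = 12,  x(13) = 8,  x(14) = 12,  x(15) = 12,  x(16) = 6,  x(17) = 8,  x(18) = 0,  x(19) = 2,  x(20) = 4,  x(21) = 12,  x(22) = 4,  x(23) = 4,  x(24) = 2,  x(25) = 12,  x(26) = 0,  x(27) = 10,  x(28) = 6,  x(29) = 4,  x(30) = 6,  x(31) = 6,  x(32) = 10,  x(33) = 4,  x(34) = 0,  x(35) = 8,  x(36) = 2,  x(37) = 6,  x(38) = 2,  x(39) = 2,  x(40) = 8,  x(41) = 6,  x(42) = 0,  x(43) = 12,  x(44) = 10,  x(45) = 2,  x(46) = 10,  x(47) = 10,  x(48) = 12,  x(49) = 2,  x(50) = 0,  x(51) = 4.
Since (x(50), x(51)) = (x(2), x(3)) = (0, 4) (two consecutive terms determine the rest), the sequence is eventually periodic: after a pre-period of length 2 it cycles with period 48.
For i ≥ 2, x(i) depends only on (i - 2) mod 48. (2229 - 2) mod 48 = 19, so x(2229) = x(21) = 12.

12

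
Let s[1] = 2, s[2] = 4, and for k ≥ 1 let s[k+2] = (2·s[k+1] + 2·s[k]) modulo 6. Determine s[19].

2

s[1] = 2, s[2] = 4, s[3] = 0, s[4] = 2, s[5] = 4.
The sequence repeats with period 3.
So s[19] = s[1 + ((19-1) mod 3)] = s[1] = 2.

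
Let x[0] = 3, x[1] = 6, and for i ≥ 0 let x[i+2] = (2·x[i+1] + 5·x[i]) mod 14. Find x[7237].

x[0] = 3,  x[1] = 6,  x[2] = 13,  x[3] = 0,  x[4] = 9,  x[5] = 4,  x[6] = 11,  x[7] = 0,  x[8] = 13,  x[9] = 12,  x[10] = 5,  x[11] = 0,  x[12] = 11,  x[13] = 8,  x[14] = 1,  x[15] = 0,  x[16] = 5,  x[17] = 10,  x[18] = 3,  x[19] = 0,  x[20] = 1,  x[21] = 2,  x[22] = 9,  x[23] = 0,  x[24] = 3,  x[25] = 6.
Since (x[24], x[25]) = (x[0], x[1]) = (3, 6) (two consecutive terms determine the rest), the sequence is periodic with period 24.
(7237 - 0) mod 24 = 13, so x[7237] = x[13] = 8.

8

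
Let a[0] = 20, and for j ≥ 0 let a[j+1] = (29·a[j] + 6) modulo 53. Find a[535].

5

Computing terms: a[0] = 20, a[1] = 3, a[2] = 40, a[3] = 0, a[4] = 6, a[5] = 21, a[6] = 32, a[7] = 33, a[8] = 9, a[9] = 2, a[10] = 11, a[11] = 7, a[12] = 50, a[13] = 25, a[14] = 42, a[15] = 5, a[16] = 45, a[17] = 39, a[18] = 24, a[19] = 13, a[20] = 12, a[21] = 36, a[22] = 43, a[23] = 34, a[24] = 38, a[25] = 48, a[26] = 20.
The sequence repeats with period 26.
So a[535] = a[0 + ((535-0) mod 26)] = a[15] = 5.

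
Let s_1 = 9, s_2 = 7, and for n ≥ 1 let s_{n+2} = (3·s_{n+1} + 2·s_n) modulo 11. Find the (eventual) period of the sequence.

Computing terms: s_1 = 9; s_2 = 7; s_3 = 6; s_4 = 10; s_5 = 9; s_6 = 3; s_7 = 5; s_8 = 10; s_9 = 7; s_{10} = 8; s_{11} = 5; s_{12} = 9; s_{13} = 4; s_{14} = 8; s_{15} = 10; s_{16} = 2; s_{17} = 4; s_{18} = 5; s_{19} = 1; s_{20} = 2; s_{21} = 8; s_{22} = 6; s_{23} = 1; s_{24} = 4; s_{25} = 3; s_{26} = 6; s_{27} = 2; s_{28} = 7; s_{29} = 3; s_{30} = 1; s_{31} = 9; s_{32} = 7.
Since (s_{31}, s_{32}) = (s_1, s_2) = (9, 7) (two consecutive terms determine the rest), the sequence is periodic with period 30.

30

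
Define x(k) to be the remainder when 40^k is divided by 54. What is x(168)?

46

We have x(1) = 40; x(2) = 34; x(3) = 10; x(4) = 22; x(5) = 16; x(6) = 46; x(7) = 4; x(8) = 52; x(9) = 28; x(10) = 40.
Since x(10) = x(1) = 40, the sequence is periodic with period 9.
So x(168) = x(1 + ((168-1) mod 9)) = x(6) = 46.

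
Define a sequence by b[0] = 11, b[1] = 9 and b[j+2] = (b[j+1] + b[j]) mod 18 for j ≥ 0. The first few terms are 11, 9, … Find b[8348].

Listing terms: b[0] = 11,  b[1] = 9,  b[2] = 2,  b[3] = 11,  b[4] = 13,  b[5] = 6,  b[6] = 1,  b[7] = 7,  b[8] = 8,  b[9] = 15,  b[10] = 5,  b[11] = 2,  b[12] = 7,  b[13] = 9,  b[14] = 16,  b[15] = 7,  b[16] = 5,  b[17] = 12,  b[18] = 17,  b[19] = 11,  b[20] = 10,  b[21] = 3,  b[22] = 13,  b[23] = 16,  b[24] = 11,  b[25] = 9.
Since (b[24], b[25]) = (b[0], b[1]) = (11, 9) (two consecutive terms determine the rest), the sequence is periodic with period 24.
So b[8348] = b[0 + ((8348-0) mod 24)] = b[20] = 10.

10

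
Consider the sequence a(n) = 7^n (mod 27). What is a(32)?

13

Computing terms: a(1) = 7, a(2) = 22, a(3) = 19, a(4) = 25, a(5) = 13, a(6) = 10, a(7) = 16, a(8) = 4, a(9) = 1, a(10) = 7.
The sequence repeats with period 9.
(32 - 1) mod 9 = 4, so a(32) = a(5) = 13.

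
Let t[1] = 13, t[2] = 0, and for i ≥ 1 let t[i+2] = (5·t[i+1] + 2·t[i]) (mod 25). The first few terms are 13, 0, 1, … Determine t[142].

0

Listing terms: t[1] = 13; t[2] = 0; t[3] = 1; t[4] = 5; t[5] = 2; t[6] = 20; t[7] = 4; t[8] = 10; t[9] = 8; t[10] = 10; t[11] = 16; t[12] = 0; t[13] = 7; t[14] = 10; t[15] = 14; t[16] = 15; t[17] = 3; t[18] = 20; t[19] = 6; t[20] = 20; t[21] = 12; t[22] = 0; t[23] = 24; t[24] = 20; t[25] = 23; t[26] = 5; t[27] = 21; t[28] = 15; t[29] = 17; t[30] = 15; t[31] = 9; t[32] = 0; t[33] = 18; t[34] = 15; t[35] = 11; t[36] = 10; t[37] = 22; t[38] = 5; t[39] = 19; t[40] = 5; t[41] = 13; t[42] = 0.
The sequence repeats with period 40.
(142 - 1) mod 40 = 21, so t[142] = t[22] = 0.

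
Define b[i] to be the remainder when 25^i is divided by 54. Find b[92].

We have b[0] = 1, b[1] = 25, b[2] = 31, b[3] = 19, b[4] = 43, b[5] = 49, b[6] = 37, b[7] = 7, b[8] = 13, b[9] = 1.
Since b[9] = b[0] = 1, the sequence is periodic with period 9.
(92 - 0) mod 9 = 2, so b[92] = b[2] = 31.

31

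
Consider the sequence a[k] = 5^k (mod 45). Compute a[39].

35

Listing terms: a[0] = 1; a[1] = 5; a[2] = 25; a[3] = 35; a[4] = 40; a[5] = 20; a[6] = 10; a[7] = 5.
Since a[7] = a[1] = 5, the sequence is eventually periodic: after a pre-period of length 1 it cycles with period 6.
For k ≥ 1, a[k] depends only on (k - 1) mod 6. (39 - 1) mod 6 = 2, so a[39] = a[3] = 35.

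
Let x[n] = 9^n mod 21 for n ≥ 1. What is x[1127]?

18

Computing terms: x[1] = 9; x[2] = 18; x[3] = 15; x[4] = 9.
Since x[4] = x[1] = 9, the sequence is periodic with period 3.
So x[1127] = x[1 + ((1127-1) mod 3)] = x[2] = 18.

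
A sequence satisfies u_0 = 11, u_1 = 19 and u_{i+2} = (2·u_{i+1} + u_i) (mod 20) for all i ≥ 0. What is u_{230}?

9

We have u_0 = 11,  u_1 = 19,  u_2 = 9,  u_3 = 17,  u_4 = 3,  u_5 = 3,  u_6 = 9,  u_7 = 1,  u_8 = 11,  u_9 = 3,  u_{10} = 17,  u_{11} = 17,  u_{12} = 11,  u_{13} = 19.
Since (u_{12}, u_{13}) = (u_0, u_1) = (11, 19) (two consecutive terms determine the rest), the sequence is periodic with period 12.
So u_{230} = u_{0 + ((230-0) mod 12)} = u_2 = 9.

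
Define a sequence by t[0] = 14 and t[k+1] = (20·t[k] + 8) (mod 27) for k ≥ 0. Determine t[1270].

11

Listing terms: t[0] = 14; t[1] = 18; t[2] = 17; t[3] = 24; t[4] = 2; t[5] = 21; t[6] = 23; t[7] = 9; t[8] = 26; t[9] = 15; t[10] = 11; t[11] = 12; t[12] = 5; t[13] = 0; t[14] = 8; t[15] = 6; t[16] = 20; t[17] = 3; t[18] = 14.
The sequence repeats with period 18.
(1270 - 0) mod 18 = 10, so t[1270] = t[10] = 11.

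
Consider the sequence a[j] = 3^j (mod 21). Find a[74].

We have a[1] = 3,  a[2] = 9,  a[3] = 6,  a[4] = 18,  a[5] = 12,  a[6] = 15,  a[7] = 3.
The sequence repeats with period 6.
(74 - 1) mod 6 = 1, so a[74] = a[2] = 9.

9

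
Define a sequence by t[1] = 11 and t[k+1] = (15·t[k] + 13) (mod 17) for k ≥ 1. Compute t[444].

2

t[1] = 11; t[2] = 8; t[3] = 14; t[4] = 2; t[5] = 9; t[6] = 12; t[7] = 6; t[8] = 1; t[9] = 11.
The sequence repeats with period 8.
(444 - 1) mod 8 = 3, so t[444] = t[4] = 2.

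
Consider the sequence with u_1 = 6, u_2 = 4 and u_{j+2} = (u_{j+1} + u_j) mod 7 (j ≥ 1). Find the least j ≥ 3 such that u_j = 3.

3

u_1 = 6, u_2 = 4, u_3 = 3, u_4 = 0, u_5 = 3, u_6 = 3, u_7 = 6, u_8 = 2, u_9 = 1, u_{10} = 3, u_{11} = 4, u_{12} = 0, u_{13} = 4, u_{14} = 4, u_{15} = 1, u_{16} = 5, u_{17} = 6, u_{18} = 4.
The sequence repeats with period 16.
The value 3 first appears (with j ≥ 3) at u_3.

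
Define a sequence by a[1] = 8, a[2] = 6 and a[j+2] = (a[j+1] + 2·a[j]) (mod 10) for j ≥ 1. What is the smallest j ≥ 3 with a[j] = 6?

6

a[1] = 8,  a[2] = 6,  a[3] = 2,  a[4] = 4,  a[5] = 8,  a[6] = 6.
The sequence repeats with period 4.
The value 6 next appears (with j ≥ 3) at a[6].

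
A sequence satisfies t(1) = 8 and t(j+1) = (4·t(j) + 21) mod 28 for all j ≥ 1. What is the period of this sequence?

Listing terms: t(1) = 8,  t(2) = 25,  t(3) = 9,  t(4) = 1,  t(5) = 25.
Since t(5) = t(2) = 25, the sequence is eventually periodic: after a pre-period of length 1 it cycles with period 3.

3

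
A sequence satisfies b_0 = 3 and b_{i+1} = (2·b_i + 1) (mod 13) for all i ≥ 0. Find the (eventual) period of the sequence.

We have b_0 = 3; b_1 = 7; b_2 = 2; b_3 = 5; b_4 = 11; b_5 = 10; b_6 = 8; b_7 = 4; b_8 = 9; b_9 = 6; b_{10} = 0; b_{11} = 1; b_{12} = 3.
The sequence repeats with period 12.

12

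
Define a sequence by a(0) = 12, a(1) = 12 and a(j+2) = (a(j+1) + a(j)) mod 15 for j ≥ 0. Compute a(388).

We have a(0) = 12,  a(1) = 12,  a(2) = 9,  a(3) = 6,  a(4) = 0,  a(5) = 6,  a(6) = 6,  a(7) = 12,  a(8) = 3,  a(9) = 0,  a(10) = 3,  a(11) = 3,  a(12) = 6,  a(13) = 9,  a(14) = 0,  a(15) = 9,  a(16) = 9,  a(17) = 3,  a(18) = 12,  a(19) = 0,  a(20) = 12,  a(21) = 12.
Since (a(20), a(21)) = (a(0), a(1)) = (12, 12) (two consecutive terms determine the rest), the sequence is periodic with period 20.
(388 - 0) mod 20 = 8, so a(388) = a(8) = 3.

3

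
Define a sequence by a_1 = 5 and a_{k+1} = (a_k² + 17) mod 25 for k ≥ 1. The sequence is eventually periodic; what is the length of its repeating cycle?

Computing terms: a_1 = 5; a_2 = 17; a_3 = 6; a_4 = 3; a_5 = 1; a_6 = 18; a_7 = 16; a_8 = 23; a_9 = 21; a_{10} = 8; a_{11} = 6.
Since a_{11} = a_3 = 6, the sequence is eventually periodic: after a pre-period of length 2 it cycles with period 8.

8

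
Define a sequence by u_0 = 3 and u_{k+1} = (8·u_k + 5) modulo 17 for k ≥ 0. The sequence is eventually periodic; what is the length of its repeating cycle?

8

u_0 = 3; u_1 = 12; u_2 = 16; u_3 = 14; u_4 = 15; u_5 = 6; u_6 = 2; u_7 = 4; u_8 = 3.
The sequence repeats with period 8.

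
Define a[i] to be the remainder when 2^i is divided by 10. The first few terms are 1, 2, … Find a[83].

We have a[0] = 1; a[1] = 2; a[2] = 4; a[3] = 8; a[4] = 6; a[5] = 2.
Since a[5] = a[1] = 2, the sequence is eventually periodic: after a pre-period of length 1 it cycles with period 4.
For i ≥ 1, a[i] depends only on (i - 1) mod 4. (83 - 1) mod 4 = 2, so a[83] = a[3] = 8.

8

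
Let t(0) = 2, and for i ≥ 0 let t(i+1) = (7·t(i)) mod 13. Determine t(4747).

12

Computing terms: t(0) = 2, t(1) = 1, t(2) = 7, t(3) = 10, t(4) = 5, t(5) = 9, t(6) = 11, t(7) = 12, t(8) = 6, t(9) = 3, t(10) = 8, t(11) = 4, t(12) = 2.
The sequence repeats with period 12.
So t(4747) = t(0 + ((4747-0) mod 12)) = t(7) = 12.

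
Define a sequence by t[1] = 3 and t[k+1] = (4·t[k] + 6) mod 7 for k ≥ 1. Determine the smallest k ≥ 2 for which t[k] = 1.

We have t[1] = 3; t[2] = 4; t[3] = 1; t[4] = 3.
Since t[4] = t[1] = 3, the sequence is periodic with period 3.
The value 1 first appears (with k ≥ 2) at t[3].

3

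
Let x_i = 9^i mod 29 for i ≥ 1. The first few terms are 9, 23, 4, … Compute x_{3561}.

5

We have x_1 = 9,  x_2 = 23,  x_3 = 4,  x_4 = 7,  x_5 = 5,  x_6 = 16,  x_7 = 28,  x_8 = 20,  x_9 = 6,  x_{10} = 25,  x_{11} = 22,  x_{12} = 24,  x_{13} = 13,  x_{14} = 1,  x_{15} = 9.
The sequence repeats with period 14.
(3561 - 1) mod 14 = 4, so x_{3561} = x_5 = 5.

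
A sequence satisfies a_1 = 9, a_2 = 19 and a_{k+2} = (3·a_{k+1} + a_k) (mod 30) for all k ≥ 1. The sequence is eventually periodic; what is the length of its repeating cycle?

We have a_1 = 9; a_2 = 19; a_3 = 6; a_4 = 7; a_5 = 27; a_6 = 28; a_7 = 21; a_8 = 1; a_9 = 24; a_{10} = 13; a_{11} = 3; a_{12} = 22; a_{13} = 9; a_{14} = 19.
The sequence repeats with period 12.

12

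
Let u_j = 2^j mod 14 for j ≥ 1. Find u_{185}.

4

We have u_1 = 2, u_2 = 4, u_3 = 8, u_4 = 2.
Since u_4 = u_1 = 2, the sequence is periodic with period 3.
(185 - 1) mod 3 = 1, so u_{185} = u_2 = 4.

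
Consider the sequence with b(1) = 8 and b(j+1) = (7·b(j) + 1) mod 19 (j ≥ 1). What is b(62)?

0

We have b(1) = 8,  b(2) = 0,  b(3) = 1,  b(4) = 8.
Since b(4) = b(1) = 8, the sequence is periodic with period 3.
So b(62) = b(1 + ((62-1) mod 3)) = b(2) = 0.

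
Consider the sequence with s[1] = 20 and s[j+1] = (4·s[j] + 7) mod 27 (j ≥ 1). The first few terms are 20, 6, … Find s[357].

Computing terms: s[1] = 20; s[2] = 6; s[3] = 4; s[4] = 23; s[5] = 18; s[6] = 25; s[7] = 26; s[8] = 3; s[9] = 19; s[10] = 2; s[11] = 15; s[12] = 13; s[13] = 5; s[14] = 0; s[15] = 7; s[16] = 8; s[17] = 12; s[18] = 1; s[19] = 11; s[20] = 24; s[21] = 22; s[22] = 14; s[23] = 9; s[24] = 16; s[25] = 17; s[26] = 21; s[27] = 10; s[28] = 20.
Since s[28] = s[1] = 20, the sequence is periodic with period 27.
(357 - 1) mod 27 = 5, so s[357] = s[6] = 25.

25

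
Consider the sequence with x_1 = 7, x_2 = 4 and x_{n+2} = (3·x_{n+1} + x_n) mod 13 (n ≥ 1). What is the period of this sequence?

4

We have x_1 = 7,  x_2 = 4,  x_3 = 6,  x_4 = 9,  x_5 = 7,  x_6 = 4.
The sequence repeats with period 4.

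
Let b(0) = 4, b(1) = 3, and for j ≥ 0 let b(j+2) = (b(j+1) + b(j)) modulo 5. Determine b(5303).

We have b(0) = 4; b(1) = 3; b(2) = 2; b(3) = 0; b(4) = 2; b(5) = 2; b(6) = 4; b(7) = 1; b(8) = 0; b(9) = 1; b(10) = 1; b(11) = 2; b(12) = 3; b(13) = 0; b(14) = 3; b(15) = 3; b(16) = 1; b(17) = 4; b(18) = 0; b(19) = 4; b(20) = 4; b(21) = 3.
The sequence repeats with period 20.
So b(5303) = b(0 + ((5303-0) mod 20)) = b(3) = 0.

0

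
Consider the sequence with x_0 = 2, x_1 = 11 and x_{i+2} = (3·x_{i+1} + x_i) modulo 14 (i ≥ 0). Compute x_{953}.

3

Listing terms: x_0 = 2,  x_1 = 11,  x_2 = 7,  x_3 = 4,  x_4 = 5,  x_5 = 5,  x_6 = 6,  x_7 = 9,  x_8 = 5,  x_9 = 10,  x_{10} = 7,  x_{11} = 3,  x_{12} = 2,  x_{13} = 9,  x_{14} = 1,  x_{15} = 12,  x_{16} = 9,  x_{17} = 11,  x_{18} = 0,  x_{19} = 11,  x_{20} = 5,  x_{21} = 12,  x_{22} = 13,  x_{23} = 9,  x_{24} = 12,  x_{25} = 3,  x_{26} = 7,  x_{27} = 10,  x_{28} = 9,  x_{29} = 9,  x_{30} = 8,  x_{31} = 5,  x_{32} = 9,  x_{33} = 4,  x_{34} = 7,  x_{35} = 11,  x_{36} = 12,  x_{37} = 5,  x_{38} = 13,  x_{39} = 2,  x_{40} = 5,  x_{41} = 3,  x_{42} = 0,  x_{43} = 3,  x_{44} = 9,  x_{45} = 2,  x_{46} = 1,  x_{47} = 5,  x_{48} = 2,  x_{49} = 11.
The sequence repeats with period 48.
(953 - 0) mod 48 = 41, so x_{953} = x_{41} = 3.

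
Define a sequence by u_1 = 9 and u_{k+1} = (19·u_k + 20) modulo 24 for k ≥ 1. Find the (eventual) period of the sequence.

6

u_1 = 9, u_2 = 23, u_3 = 1, u_4 = 15, u_5 = 17, u_6 = 7, u_7 = 9.
Since u_7 = u_1 = 9, the sequence is periodic with period 6.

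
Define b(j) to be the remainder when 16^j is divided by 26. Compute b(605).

We have b(1) = 16,  b(2) = 22,  b(3) = 14,  b(4) = 16.
Since b(4) = b(1) = 16, the sequence is periodic with period 3.
So b(605) = b(1 + ((605-1) mod 3)) = b(2) = 22.

22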